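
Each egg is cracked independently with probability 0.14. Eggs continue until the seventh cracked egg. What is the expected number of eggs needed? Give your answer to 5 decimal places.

Y = total eggs until the seventh success; negative binomial with r=7, p=0.14.
E[Y] = r / p = 7 / 0.14 = 50.0000000

50.00000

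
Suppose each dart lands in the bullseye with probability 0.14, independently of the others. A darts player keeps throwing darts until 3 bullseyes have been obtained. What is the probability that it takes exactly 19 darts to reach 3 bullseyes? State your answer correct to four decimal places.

0.0376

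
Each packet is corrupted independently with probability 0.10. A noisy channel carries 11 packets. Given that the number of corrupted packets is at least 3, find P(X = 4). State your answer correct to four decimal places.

0.1762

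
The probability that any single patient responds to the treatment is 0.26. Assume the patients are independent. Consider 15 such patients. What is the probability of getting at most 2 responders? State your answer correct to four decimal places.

X ~ Binomial(15, 0.26); P(X ≤ 2) = Σ C(15,k) p^k (1−p)^(15−k) over k:
  k=0: C(15,0)·0.26^0·0.74^15 = 0.010926
  k=1: C(15,1)·0.26^1·0.74^14 = 0.057585
  k=2: C(15,2)·0.26^2·0.74^13 = 0.141628
Total = 0.210139

0.2101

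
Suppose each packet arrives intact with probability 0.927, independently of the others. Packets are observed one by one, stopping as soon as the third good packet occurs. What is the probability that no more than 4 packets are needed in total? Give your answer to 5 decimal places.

Finishing within 4 packets ⇔ at least 3 successes in the first 4. With X ~ Binomial(4, 0.927), P(Y ≤ 4) = 1 − P(X ≤ 2).
  k=0: C(4,0)·0.927^0·0.073^4 = 0.0000284
  k=1: C(4,1)·0.927^1·0.073^3 = 0.0014425
  k=2: C(4,2)·0.927^2·0.073^2 = 0.0274762
1 − 0.0289471 = 0.9710529

0.97105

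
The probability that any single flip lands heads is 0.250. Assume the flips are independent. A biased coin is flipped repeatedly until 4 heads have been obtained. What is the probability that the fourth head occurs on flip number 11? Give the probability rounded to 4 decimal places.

0.0626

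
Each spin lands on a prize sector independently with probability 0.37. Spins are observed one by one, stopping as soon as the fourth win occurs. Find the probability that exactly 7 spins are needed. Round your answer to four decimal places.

0.0937

Y = trial on which the fourth success occurs; negative binomial, r=4, p=0.37.
P(Y=7) = C(6,3) · p^4 · (1−p)^3
= 20 · 0.018742 · 0.25005 = 0.093726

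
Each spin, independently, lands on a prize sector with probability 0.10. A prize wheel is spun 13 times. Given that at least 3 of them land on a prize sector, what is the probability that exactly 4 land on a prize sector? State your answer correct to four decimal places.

X ~ Binomial(13, 0.10). Want P(X=4 | X≥3) = P(X=4) / P(X≥3).
P(X=4) = C(13,4)·0.10^4·0.90^9 = 0.027701
P(X≥3) = 1 − 0.254187 − 0.367158 − 0.244772 = 0.133883
Ratio = 0.027701 / 0.133883 = 0.206902

0.2069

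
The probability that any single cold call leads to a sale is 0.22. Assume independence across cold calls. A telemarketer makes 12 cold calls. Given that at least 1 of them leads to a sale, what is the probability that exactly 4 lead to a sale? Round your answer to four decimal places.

X ~ Binomial(12, 0.22). Want P(X=4 | X≥1) = P(X=4) / P(X≥1).
P(X=4) = C(12,4)·0.22^4·0.78^8 = 0.158874
P(X≥1) = 1 − 0.050715 = 0.949285
Ratio = 0.158874 / 0.949285 = 0.167362

0.1674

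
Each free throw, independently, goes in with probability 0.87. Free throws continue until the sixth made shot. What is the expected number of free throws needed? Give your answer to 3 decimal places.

6.897

Y = total free throws until the sixth success; negative binomial with r=6, p=0.87.
E[Y] = r / p = 6 / 0.87 = 6.89655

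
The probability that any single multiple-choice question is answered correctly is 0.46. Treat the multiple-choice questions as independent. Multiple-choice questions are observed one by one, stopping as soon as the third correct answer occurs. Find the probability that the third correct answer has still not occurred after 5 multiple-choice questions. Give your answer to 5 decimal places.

0.57468

Needing more than 5 multiple-choice questions ⇔ fewer than 3 successes in the first 5. With X ~ Binomial(5, 0.46), P(Y > 5) = P(X ≤ 2).
  k=0: C(5,0)·0.46^0·0.54^5 = 0.0459165
  k=1: C(5,1)·0.46^1·0.54^4 = 0.1955703
  k=2: C(5,2)·0.46^2·0.54^3 = 0.3331938
P(X ≤ 2) = 0.5746806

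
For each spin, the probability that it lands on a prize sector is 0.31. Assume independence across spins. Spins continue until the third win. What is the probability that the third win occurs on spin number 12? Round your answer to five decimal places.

0.05809

Y = trial on which the third success occurs; negative binomial, r=3, p=0.31.
P(Y=12) = C(11,2) · p^3 · (1−p)^9
= 55 · 0.029791 · 0.035452 = 0.0580884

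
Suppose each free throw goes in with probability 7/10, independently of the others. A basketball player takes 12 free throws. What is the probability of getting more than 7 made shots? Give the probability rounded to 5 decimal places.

0.72366

X ~ Binomial(12, 0.70); P(X ≥ 8) = Σ C(12,k) p^k (1−p)^(12−k) over k:
  k=8: C(12,8)·0.70^8·0.30^4 = 0.2311397
  k=9: C(12,9)·0.70^9·0.30^3 = 0.2397004
  k=10: C(12,10)·0.70^10·0.30^2 = 0.1677903
  k=11: C(12,11)·0.70^11·0.30^1 = 0.0711838
  k=12: C(12,12)·0.70^12·0.30^0 = 0.0138413
Total = 0.7236555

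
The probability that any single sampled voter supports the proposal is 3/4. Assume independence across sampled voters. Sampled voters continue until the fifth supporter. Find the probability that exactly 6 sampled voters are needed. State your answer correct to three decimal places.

0.297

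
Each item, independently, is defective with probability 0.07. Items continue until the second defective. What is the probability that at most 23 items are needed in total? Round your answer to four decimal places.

Finishing within 23 items ⇔ at least 2 successes in the first 23. With X ~ Binomial(23, 0.07), P(Y ≤ 23) = 1 − P(X ≤ 1).
  k=0: C(23,0)·0.07^0·0.93^23 = 0.188412
  k=1: C(23,1)·0.07^1·0.93^22 = 0.326175
1 − 0.514587 = 0.485413

0.4854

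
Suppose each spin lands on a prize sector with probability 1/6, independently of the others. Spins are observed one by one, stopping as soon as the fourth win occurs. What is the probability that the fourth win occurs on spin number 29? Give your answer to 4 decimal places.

0.0265

Y = trial on which the fourth success occurs; negative binomial, r=4, p=0.166667.
P(Y=29) = C(28,3) · p^4 · (1−p)^25
= 3276 · 0.0007716 · 0.010483 = 0.026498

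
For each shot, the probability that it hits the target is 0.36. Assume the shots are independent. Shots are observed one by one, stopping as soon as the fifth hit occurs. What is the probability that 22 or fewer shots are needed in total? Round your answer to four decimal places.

Finishing within 22 shots ⇔ at least 5 successes in the first 22. With X ~ Binomial(22, 0.36), P(Y ≤ 22) = 1 − P(X ≤ 4).
  k=0: C(22,0)·0.36^0·0.64^22 = 0.000054
  k=1: C(22,1)·0.36^1·0.64^21 = 0.000674
  k=2: C(22,2)·0.36^2·0.64^20 = 0.003979
  k=3: C(22,3)·0.36^3·0.64^19 = 0.014923
  k=4: C(22,4)·0.36^4·0.64^18 = 0.039872
1 − 0.059502 = 0.940498

0.9405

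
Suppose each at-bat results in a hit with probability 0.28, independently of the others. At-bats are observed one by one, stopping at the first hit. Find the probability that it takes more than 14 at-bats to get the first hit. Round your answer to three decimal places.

Y = number of at-bats to the first success; geometric, p = 0.28.
P(Y > 14) = P(first 14 all fail) = (1−p)^14 = 0.01006

0.010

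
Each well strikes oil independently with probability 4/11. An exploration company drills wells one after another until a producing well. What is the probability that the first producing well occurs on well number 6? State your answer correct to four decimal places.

0.0379

Geometric (trials to first success), p = 0.363636.
P(Y = 6) = (1−p)^5 · p = 0.10436 · 0.363636 = 0.037948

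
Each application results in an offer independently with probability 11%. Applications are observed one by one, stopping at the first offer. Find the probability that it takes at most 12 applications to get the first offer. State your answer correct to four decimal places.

0.7530

Y = number of applications to the first success; geometric, p = 0.11.
P(Y ≤ 12) = 1 − (1−p)^12 = 1 − 0.246990 = 0.753010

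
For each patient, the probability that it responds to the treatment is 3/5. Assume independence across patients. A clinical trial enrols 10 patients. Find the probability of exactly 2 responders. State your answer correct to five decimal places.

0.01062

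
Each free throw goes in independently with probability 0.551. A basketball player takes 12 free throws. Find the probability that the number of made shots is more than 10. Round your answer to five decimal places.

X ~ Binomial(12, 0.551); P(X ≥ 11) = Σ C(12,k) p^k (1−p)^(12−k) over k:
  k=11: C(12,11)·0.551^11·0.449^1 = 0.0076576
  k=12: C(12,12)·0.551^12·0.449^0 = 0.0007831
Total = 0.0084407

0.00844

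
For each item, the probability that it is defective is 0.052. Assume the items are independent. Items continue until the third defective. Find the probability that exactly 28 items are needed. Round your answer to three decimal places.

0.013

Y = trial on which the third success occurs; negative binomial, r=3, p=0.052.
P(Y=28) = C(27,2) · p^3 · (1−p)^25
= 351 · 0.00014061 · 0.26315 = 0.01299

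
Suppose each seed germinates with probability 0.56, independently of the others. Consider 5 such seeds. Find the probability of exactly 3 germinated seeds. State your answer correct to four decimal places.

0.3400

X ~ Binomial(n=5, p=0.56).
P(X=3) = C(5,3) · p^3 · (1−p)^2
= 10 · 0.17562 · 0.1936 = 0.339993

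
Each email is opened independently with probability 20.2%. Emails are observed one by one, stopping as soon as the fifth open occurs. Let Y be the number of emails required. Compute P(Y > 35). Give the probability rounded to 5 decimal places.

0.13717

Needing more than 35 emails ⇔ fewer than 5 successes in the first 35. With X ~ Binomial(35, 0.202), P(Y > 35) = P(X ≤ 4).
  k=0: C(35,0)·0.202^0·0.798^35 = 0.0003716
  k=1: C(35,1)·0.202^1·0.798^34 = 0.0032924
  k=2: C(35,2)·0.202^2·0.798^33 = 0.0141682
  k=3: C(35,3)·0.202^3·0.798^32 = 0.0394508
  k=4: C(35,4)·0.202^4·0.798^31 = 0.0798904
P(X ≤ 4) = 0.1371735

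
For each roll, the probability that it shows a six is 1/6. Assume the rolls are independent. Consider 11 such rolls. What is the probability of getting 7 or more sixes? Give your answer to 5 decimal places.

X ~ Binomial(11, 0.166667); P(X ≥ 7) = Σ C(11,k) p^k (1−p)^(11−k) over k:
  k=7: C(11,7)·0.166667^7·0.833333^4 = 0.0005685
  k=8: C(11,8)·0.166667^8·0.833333^3 = 0.0000568
  k=9: C(11,9)·0.166667^9·0.833333^2 = 0.0000038
  k=10: C(11,10)·0.166667^10·0.833333^1 = 0.0000002
  k=11: C(11,11)·0.166667^11·0.833333^0 = 0.0000000
Total = 0.0006293

0.00063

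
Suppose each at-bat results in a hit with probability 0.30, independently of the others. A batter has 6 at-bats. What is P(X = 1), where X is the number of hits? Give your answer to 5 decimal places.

0.30253

X ~ Binomial(n=6, p=0.30).
P(X=1) = C(6,1) · p^1 · (1−p)^5
= 6 · 0.3 · 0.16807 = 0.3025260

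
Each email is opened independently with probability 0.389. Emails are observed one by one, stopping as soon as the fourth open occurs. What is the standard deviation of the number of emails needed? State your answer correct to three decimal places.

4.019

Y = total emails until the fourth success; negative binomial with r=4, p=0.389.
SD(Y) = √[r(1−p)/p²] = √(16.15110) = 4.01884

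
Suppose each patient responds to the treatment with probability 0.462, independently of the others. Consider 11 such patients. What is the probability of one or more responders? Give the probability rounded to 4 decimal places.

0.9989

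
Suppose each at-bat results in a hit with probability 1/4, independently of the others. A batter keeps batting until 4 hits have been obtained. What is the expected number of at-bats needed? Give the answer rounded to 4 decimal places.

16.0000

Y = total at-bats until the fourth success; negative binomial with r=4, p=0.25.
E[Y] = r / p = 4 / 0.25 = 16.000000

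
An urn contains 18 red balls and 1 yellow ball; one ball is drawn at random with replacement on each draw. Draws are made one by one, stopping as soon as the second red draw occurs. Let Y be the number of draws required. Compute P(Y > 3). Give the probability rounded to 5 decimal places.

Needing more than 3 draws ⇔ fewer than 2 successes in the first 3. With X ~ Binomial(3, 0.947368), P(Y > 3) = P(X ≤ 1).
  k=0: C(3,0)·0.947368^0·0.052632^3 = 0.0001458
  k=1: C(3,1)·0.947368^1·0.052632^2 = 0.0078729
P(X ≤ 1) = 0.0080187

0.00802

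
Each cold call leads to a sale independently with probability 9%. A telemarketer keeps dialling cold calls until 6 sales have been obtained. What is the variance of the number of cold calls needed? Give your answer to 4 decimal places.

674.0741

Y = total cold calls until the sixth success; negative binomial with r=6, p=0.09.
Var(Y) = r(1−p)/p² = 6·0.91 / 0.09² = 674.074074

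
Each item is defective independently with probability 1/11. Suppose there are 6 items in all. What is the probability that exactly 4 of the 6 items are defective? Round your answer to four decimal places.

0.0008

X ~ Binomial(n=6, p=0.090909).
P(X=4) = C(6,4) · p^4 · (1−p)^2
= 15 · 6.8301e-05 · 0.82645 = 0.000847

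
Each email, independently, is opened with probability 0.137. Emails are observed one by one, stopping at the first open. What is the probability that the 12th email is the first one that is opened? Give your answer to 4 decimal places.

0.0271

Geometric (trials to first success), p = 0.137.
P(Y = 12) = (1−p)^11 · p = 0.19775 · 0.137 = 0.027092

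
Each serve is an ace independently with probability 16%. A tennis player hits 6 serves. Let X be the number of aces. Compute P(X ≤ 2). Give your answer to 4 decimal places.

0.9440

X ~ Binomial(6, 0.16); P(X ≤ 2) = Σ C(6,k) p^k (1−p)^(6−k) over k:
  k=0: C(6,0)·0.16^0·0.84^6 = 0.351298
  k=1: C(6,1)·0.16^1·0.84^5 = 0.401483
  k=2: C(6,2)·0.16^2·0.84^4 = 0.191183
Total = 0.943964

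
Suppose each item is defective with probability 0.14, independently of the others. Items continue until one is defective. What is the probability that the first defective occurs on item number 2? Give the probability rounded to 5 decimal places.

Geometric (trials to first success), p = 0.14.
P(Y = 2) = (1−p)^1 · p = 0.86 · 0.14 = 0.1204000

0.12040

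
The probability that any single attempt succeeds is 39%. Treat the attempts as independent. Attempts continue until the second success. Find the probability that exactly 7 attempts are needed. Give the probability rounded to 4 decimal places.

0.0771

Y = trial on which the second success occurs; negative binomial, r=2, p=0.39.
P(Y=7) = C(6,1) · p^2 · (1−p)^5
= 6 · 0.1521 · 0.08446 = 0.077078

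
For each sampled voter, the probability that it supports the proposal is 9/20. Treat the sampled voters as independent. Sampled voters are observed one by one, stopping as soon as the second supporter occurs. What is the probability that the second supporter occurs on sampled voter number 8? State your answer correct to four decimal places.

Y = trial on which the second success occurs; negative binomial, r=2, p=0.45.
P(Y=8) = C(7,1) · p^2 · (1−p)^6
= 7 · 0.2025 · 0.027681 = 0.039237

0.0392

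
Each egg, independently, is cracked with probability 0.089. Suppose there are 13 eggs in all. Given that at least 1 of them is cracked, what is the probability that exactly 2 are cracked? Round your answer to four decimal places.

0.3155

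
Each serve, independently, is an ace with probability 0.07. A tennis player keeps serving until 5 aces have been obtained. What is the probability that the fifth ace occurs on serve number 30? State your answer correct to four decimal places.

0.0065

Y = trial on which the fifth success occurs; negative binomial, r=5, p=0.07.
P(Y=30) = C(29,4) · p^5 · (1−p)^25
= 23751 · 1.6807e-06 · 0.16296 = 0.006505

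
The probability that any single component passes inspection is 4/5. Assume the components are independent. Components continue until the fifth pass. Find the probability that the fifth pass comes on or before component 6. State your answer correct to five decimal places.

0.65536

Finishing within 6 components ⇔ at least 5 successes in the first 6. With X ~ Binomial(6, 0.80), P(Y ≤ 6) = 1 − P(X ≤ 4).
  k=0: C(6,0)·0.80^0·0.20^6 = 0.0000640
  k=1: C(6,1)·0.80^1·0.20^5 = 0.0015360
  k=2: C(6,2)·0.80^2·0.20^4 = 0.0153600
  k=3: C(6,3)·0.80^3·0.20^3 = 0.0819200
  k=4: C(6,4)·0.80^4·0.20^2 = 0.2457600
1 − 0.3446400 = 0.6553600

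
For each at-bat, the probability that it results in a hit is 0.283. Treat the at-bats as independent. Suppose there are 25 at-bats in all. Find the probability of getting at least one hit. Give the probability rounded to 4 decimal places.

P(at least one) = 1 − P(none) = 1 − (1 − 0.283)^25
= 1 − 0.000244 = 0.999756

0.9998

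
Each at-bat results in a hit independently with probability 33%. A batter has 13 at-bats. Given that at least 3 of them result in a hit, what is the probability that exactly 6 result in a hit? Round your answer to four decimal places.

0.1570

X ~ Binomial(13, 0.33). Want P(X=6 | X≥3) = P(X=6) / P(X≥3).
P(X=6) = C(13,6)·0.33^6·0.67^7 = 0.134315
P(X≥3) = 1 − 0.005482 − 0.035104 − 0.103740 = 0.855674
Ratio = 0.134315 / 0.855674 = 0.156970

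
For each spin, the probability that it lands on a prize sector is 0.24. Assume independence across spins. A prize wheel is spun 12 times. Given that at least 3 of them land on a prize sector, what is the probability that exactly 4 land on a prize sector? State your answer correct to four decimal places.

X ~ Binomial(12, 0.24). Want P(X=4 | X≥3) = P(X=4) / P(X≥3).
P(X=4) = C(12,4)·0.24^4·0.76^8 = 0.182793
P(X≥3) = 1 − 0.037133 − 0.140716 − 0.244401 = 0.577751
Ratio = 0.182793 / 0.577751 = 0.316387

0.3164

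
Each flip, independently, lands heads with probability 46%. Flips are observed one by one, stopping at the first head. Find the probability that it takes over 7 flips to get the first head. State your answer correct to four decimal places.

Y = number of flips to the first success; geometric, p = 0.46.
P(Y > 7) = P(first 7 all fail) = (1−p)^7 = 0.013389

0.0134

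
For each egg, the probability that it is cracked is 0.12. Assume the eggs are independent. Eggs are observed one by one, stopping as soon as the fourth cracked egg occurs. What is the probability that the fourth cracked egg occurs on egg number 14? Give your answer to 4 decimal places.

Y = trial on which the fourth success occurs; negative binomial, r=4, p=0.12.
P(Y=14) = C(13,3) · p^4 · (1−p)^10
= 286 · 0.00020736 · 0.2785 = 0.016516

0.0165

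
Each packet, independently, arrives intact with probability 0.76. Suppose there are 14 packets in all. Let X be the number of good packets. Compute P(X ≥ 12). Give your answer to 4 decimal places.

X ~ Binomial(14, 0.76); P(X ≥ 12) = Σ C(14,k) p^k (1−p)^(14−k) over k:
  k=12: C(14,12)·0.76^12·0.24^2 = 0.194638
  k=13: C(14,13)·0.76^13·0.24^1 = 0.094823
  k=14: C(14,14)·0.76^14·0.24^0 = 0.021448
Total = 0.310909

0.3109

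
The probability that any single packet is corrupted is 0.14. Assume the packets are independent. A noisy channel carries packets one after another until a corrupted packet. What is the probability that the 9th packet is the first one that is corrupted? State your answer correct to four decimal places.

Geometric (trials to first success), p = 0.14.
P(Y = 9) = (1−p)^8 · p = 0.29922 · 0.14 = 0.041891

0.0419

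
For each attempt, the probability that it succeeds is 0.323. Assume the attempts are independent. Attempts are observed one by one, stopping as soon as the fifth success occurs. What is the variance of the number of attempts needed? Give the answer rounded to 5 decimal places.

32.44544

Y = total attempts until the fifth success; negative binomial with r=5, p=0.323.
Var(Y) = r(1−p)/p² = 5·0.677 / 0.323² = 32.4454370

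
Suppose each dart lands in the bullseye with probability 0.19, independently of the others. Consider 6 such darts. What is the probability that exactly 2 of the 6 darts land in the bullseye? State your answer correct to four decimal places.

X ~ Binomial(n=6, p=0.19).
P(X=2) = C(6,2) · p^2 · (1−p)^4
= 15 · 0.0361 · 0.43047 = 0.233098

0.2331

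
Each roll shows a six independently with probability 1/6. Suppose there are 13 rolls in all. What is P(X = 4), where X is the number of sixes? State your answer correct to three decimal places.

0.107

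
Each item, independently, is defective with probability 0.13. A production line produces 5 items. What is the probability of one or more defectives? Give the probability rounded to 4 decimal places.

0.5016

P(at least one) = 1 − P(none) = 1 − (1 − 0.13)^5
= 1 − 0.498421 = 0.501579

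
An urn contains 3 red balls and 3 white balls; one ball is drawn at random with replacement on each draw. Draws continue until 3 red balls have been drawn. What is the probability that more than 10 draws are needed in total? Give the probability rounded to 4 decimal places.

0.0547

Needing more than 10 draws ⇔ fewer than 3 successes in the first 10. With X ~ Binomial(10, 0.50), P(Y > 10) = P(X ≤ 2).
  k=0: C(10,0)·0.50^0·0.50^10 = 0.000977
  k=1: C(10,1)·0.50^1·0.50^9 = 0.009766
  k=2: C(10,2)·0.50^2·0.50^8 = 0.043945
P(X ≤ 2) = 0.054688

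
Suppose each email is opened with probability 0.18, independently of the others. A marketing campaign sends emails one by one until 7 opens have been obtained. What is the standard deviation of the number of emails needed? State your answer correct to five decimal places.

Y = total emails until the seventh success; negative binomial with r=7, p=0.18.
SD(Y) = √[r(1−p)/p²] = √(177.1604938) = 13.3101651

13.31017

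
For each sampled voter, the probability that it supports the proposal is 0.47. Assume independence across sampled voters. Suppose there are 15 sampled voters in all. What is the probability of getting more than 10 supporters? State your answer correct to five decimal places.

X ~ Binomial(15, 0.47); P(X ≥ 11) = Σ C(15,k) p^k (1−p)^(15−k) over k:
  k=11: C(15,11)·0.47^11·0.53^4 = 0.0266264
  k=12: C(15,12)·0.47^12·0.53^3 = 0.0078707
  k=13: C(15,13)·0.47^13·0.53^2 = 0.0016107
  k=14: C(15,14)·0.47^14·0.53^1 = 0.0002041
  k=15: C(15,15)·0.47^15·0.53^0 = 0.0000121
Total = 0.0363239

0.03632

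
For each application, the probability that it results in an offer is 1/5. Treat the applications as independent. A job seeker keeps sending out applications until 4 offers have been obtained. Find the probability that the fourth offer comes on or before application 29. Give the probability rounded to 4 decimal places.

0.8596

Finishing within 29 applications ⇔ at least 4 successes in the first 29. With X ~ Binomial(29, 0.20), P(Y ≤ 29) = 1 − P(X ≤ 3).
  k=0: C(29,0)·0.20^0·0.80^29 = 0.001547
  k=1: C(29,1)·0.20^1·0.80^28 = 0.011219
  k=2: C(29,2)·0.20^2·0.80^27 = 0.039266
  k=3: C(29,3)·0.20^3·0.80^26 = 0.088348
1 − 0.140380 = 0.859620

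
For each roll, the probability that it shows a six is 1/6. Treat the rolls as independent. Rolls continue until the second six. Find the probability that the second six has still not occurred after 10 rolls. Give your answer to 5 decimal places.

0.48452

Needing more than 10 rolls ⇔ fewer than 2 successes in the first 10. With X ~ Binomial(10, 0.166667), P(Y > 10) = P(X ≤ 1).
  k=0: C(10,0)·0.166667^0·0.833333^10 = 0.1615056
  k=1: C(10,1)·0.166667^1·0.833333^9 = 0.3230112
P(X ≤ 1) = 0.4845167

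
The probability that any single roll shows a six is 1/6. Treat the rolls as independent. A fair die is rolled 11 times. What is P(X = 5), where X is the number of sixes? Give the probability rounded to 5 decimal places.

0.01990

X ~ Binomial(n=11, p=0.166667).
P(X=5) = C(11,5) · p^5 · (1−p)^6
= 462 · 0.0001286 · 0.3349 = 0.0198975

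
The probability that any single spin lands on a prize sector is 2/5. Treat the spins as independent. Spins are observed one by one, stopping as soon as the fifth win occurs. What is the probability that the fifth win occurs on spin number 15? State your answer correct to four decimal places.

Y = trial on which the fifth success occurs; negative binomial, r=5, p=0.40.
P(Y=15) = C(14,4) · p^5 · (1−p)^10
= 1001 · 0.01024 · 0.0060466 = 0.061979

0.0620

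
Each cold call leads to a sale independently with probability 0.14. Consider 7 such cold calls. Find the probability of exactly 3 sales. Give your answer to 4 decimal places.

0.0525

X ~ Binomial(n=7, p=0.14).
P(X=3) = C(7,3) · p^3 · (1−p)^4
= 35 · 0.002744 · 0.54701 = 0.052535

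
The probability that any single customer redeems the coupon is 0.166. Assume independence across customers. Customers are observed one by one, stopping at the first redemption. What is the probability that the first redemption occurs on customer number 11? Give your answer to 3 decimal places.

0.027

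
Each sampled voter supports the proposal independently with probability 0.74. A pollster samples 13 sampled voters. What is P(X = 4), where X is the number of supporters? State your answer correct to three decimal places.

0.001

X ~ Binomial(n=13, p=0.74).
P(X=4) = C(13,4) · p^4 · (1−p)^9
= 715 · 0.29987 · 5.4295e-06 = 0.00116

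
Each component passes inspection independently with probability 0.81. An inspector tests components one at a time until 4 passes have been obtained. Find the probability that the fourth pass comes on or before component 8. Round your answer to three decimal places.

0.992

Finishing within 8 components ⇔ at least 4 successes in the first 8. With X ~ Binomial(8, 0.81), P(Y ≤ 8) = 1 − P(X ≤ 3).
  k=0: C(8,0)·0.81^0·0.19^8 = 0.00000
  k=1: C(8,1)·0.81^1·0.19^7 = 0.00006
  k=2: C(8,2)·0.81^2·0.19^6 = 0.00086
  k=3: C(8,3)·0.81^3·0.19^5 = 0.00737
1 − 0.00829 = 0.99171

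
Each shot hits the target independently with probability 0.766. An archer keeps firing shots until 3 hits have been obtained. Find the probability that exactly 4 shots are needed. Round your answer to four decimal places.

0.3155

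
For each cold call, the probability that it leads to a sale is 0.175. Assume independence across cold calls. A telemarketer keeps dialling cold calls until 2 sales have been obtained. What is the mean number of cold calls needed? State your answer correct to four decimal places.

11.4286

Y = total cold calls until the second success; negative binomial with r=2, p=0.175.
E[Y] = r / p = 2 / 0.175 = 11.428571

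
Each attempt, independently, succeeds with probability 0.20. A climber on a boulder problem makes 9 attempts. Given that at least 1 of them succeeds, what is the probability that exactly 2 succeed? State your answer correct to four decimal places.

X ~ Binomial(9, 0.20). Want P(X=2 | X≥1) = P(X=2) / P(X≥1).
P(X=2) = C(9,2)·0.20^2·0.80^7 = 0.301990
P(X≥1) = 1 − 0.134218 = 0.865782
Ratio = 0.301990 / 0.865782 = 0.348806

0.3488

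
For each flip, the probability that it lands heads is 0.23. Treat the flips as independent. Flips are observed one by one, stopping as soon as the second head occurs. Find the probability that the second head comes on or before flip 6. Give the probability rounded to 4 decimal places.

0.4180

Finishing within 6 flips ⇔ at least 2 successes in the first 6. With X ~ Binomial(6, 0.23), P(Y ≤ 6) = 1 − P(X ≤ 1).
  k=0: C(6,0)·0.23^0·0.77^6 = 0.208422
  k=1: C(6,1)·0.23^1·0.77^5 = 0.373536
1 − 0.581959 = 0.418041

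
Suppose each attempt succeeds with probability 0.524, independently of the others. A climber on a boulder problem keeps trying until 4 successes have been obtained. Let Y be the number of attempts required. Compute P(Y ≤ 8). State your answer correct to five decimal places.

0.68784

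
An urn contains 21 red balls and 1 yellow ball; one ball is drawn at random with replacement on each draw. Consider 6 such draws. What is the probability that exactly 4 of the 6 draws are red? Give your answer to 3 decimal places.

0.026

X ~ Binomial(n=6, p=0.954545).
P(X=4) = C(6,4) · p^4 · (1−p)^2
= 15 · 0.83021 · 0.0020661 = 0.02573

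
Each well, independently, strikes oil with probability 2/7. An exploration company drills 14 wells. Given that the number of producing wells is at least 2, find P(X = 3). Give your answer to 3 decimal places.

0.223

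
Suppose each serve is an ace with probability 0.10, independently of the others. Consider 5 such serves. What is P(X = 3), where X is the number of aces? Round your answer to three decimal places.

0.008

X ~ Binomial(n=5, p=0.10).
P(X=3) = C(5,3) · p^3 · (1−p)^2
= 10 · 0.001 · 0.81 = 0.00810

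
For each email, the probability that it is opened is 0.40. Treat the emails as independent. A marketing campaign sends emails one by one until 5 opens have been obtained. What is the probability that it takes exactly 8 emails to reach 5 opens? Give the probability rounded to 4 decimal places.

0.0774

Y = trial on which the fifth success occurs; negative binomial, r=5, p=0.40.
P(Y=8) = C(7,4) · p^5 · (1−p)^3
= 35 · 0.01024 · 0.216 = 0.077414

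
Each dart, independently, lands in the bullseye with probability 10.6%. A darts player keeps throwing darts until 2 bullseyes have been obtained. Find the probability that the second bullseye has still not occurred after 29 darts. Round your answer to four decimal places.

Needing more than 29 darts ⇔ fewer than 2 successes in the first 29. With X ~ Binomial(29, 0.106), P(Y > 29) = P(X ≤ 1).
  k=0: C(29,0)·0.106^0·0.894^29 = 0.038796
  k=1: C(29,1)·0.106^1·0.894^28 = 0.133400
P(X ≤ 1) = 0.172196

0.1722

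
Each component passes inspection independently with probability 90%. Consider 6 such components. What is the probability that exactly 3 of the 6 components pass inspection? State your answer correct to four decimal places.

0.0146

X ~ Binomial(n=6, p=0.90).
P(X=3) = C(6,3) · p^3 · (1−p)^3
= 20 · 0.729 · 0.001 = 0.014580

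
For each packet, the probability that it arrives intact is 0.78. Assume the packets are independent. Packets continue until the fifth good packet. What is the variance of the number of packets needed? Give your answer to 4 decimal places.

1.8080

Y = total packets until the fifth success; negative binomial with r=5, p=0.78.
Var(Y) = r(1−p)/p² = 5·0.22 / 0.78² = 1.808021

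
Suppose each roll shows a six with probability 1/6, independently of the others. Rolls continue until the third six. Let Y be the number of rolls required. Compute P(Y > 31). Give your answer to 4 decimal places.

Needing more than 31 rolls ⇔ fewer than 3 successes in the first 31. With X ~ Binomial(31, 0.166667), P(Y > 31) = P(X ≤ 2).
  k=0: C(31,0)·0.166667^0·0.833333^31 = 0.003511
  k=1: C(31,1)·0.166667^1·0.833333^30 = 0.021766
  k=2: C(31,2)·0.166667^2·0.833333^29 = 0.065297
P(X ≤ 2) = 0.090573

0.0906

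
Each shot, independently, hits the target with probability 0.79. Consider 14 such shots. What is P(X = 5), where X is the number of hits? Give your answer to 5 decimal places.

X ~ Binomial(n=14, p=0.79).
P(X=5) = C(14,5) · p^5 · (1−p)^9
= 2002 · 0.30771 · 7.9428e-07 = 0.0004893

0.00049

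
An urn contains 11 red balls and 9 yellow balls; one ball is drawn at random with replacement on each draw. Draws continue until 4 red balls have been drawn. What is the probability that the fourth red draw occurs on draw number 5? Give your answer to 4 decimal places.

0.1647

Y = trial on which the fourth success occurs; negative binomial, r=4, p=0.55.
P(Y=5) = C(4,3) · p^4 · (1−p)^1
= 4 · 0.091506 · 0.45 = 0.164711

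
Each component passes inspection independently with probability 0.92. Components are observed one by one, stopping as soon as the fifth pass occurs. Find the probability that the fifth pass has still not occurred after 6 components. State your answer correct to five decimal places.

0.07729

Needing more than 6 components ⇔ fewer than 5 successes in the first 6. With X ~ Binomial(6, 0.92), P(Y > 6) = P(X ≤ 4).
  k=0: C(6,0)·0.92^0·0.08^6 = 0.0000003
  k=1: C(6,1)·0.92^1·0.08^5 = 0.0000181
  k=2: C(6,2)·0.92^2·0.08^4 = 0.0005200
  k=3: C(6,3)·0.92^3·0.08^3 = 0.0079738
  k=4: C(6,4)·0.92^4·0.08^2 = 0.0687737
P(X ≤ 4) = 0.0772859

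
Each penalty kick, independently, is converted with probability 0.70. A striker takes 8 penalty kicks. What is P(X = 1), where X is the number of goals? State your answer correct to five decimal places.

0.00122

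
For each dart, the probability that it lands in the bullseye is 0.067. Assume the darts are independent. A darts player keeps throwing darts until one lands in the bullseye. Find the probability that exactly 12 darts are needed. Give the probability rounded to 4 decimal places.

0.0312

Geometric (trials to first success), p = 0.067.
P(Y = 12) = (1−p)^11 · p = 0.46634 · 0.067 = 0.031244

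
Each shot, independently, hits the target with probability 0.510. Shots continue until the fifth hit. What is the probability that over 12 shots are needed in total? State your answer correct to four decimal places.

0.1751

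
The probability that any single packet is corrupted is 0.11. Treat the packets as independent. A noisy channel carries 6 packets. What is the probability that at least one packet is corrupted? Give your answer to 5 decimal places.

P(at least one) = 1 − P(none) = 1 − (1 − 0.11)^6
= 1 − 0.4969813 = 0.5030187

0.50302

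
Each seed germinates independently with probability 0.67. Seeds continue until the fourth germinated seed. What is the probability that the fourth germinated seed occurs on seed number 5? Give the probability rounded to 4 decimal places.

0.2660

Y = trial on which the fourth success occurs; negative binomial, r=4, p=0.67.
P(Y=5) = C(4,3) · p^4 · (1−p)^1
= 4 · 0.20151 · 0.33 = 0.265995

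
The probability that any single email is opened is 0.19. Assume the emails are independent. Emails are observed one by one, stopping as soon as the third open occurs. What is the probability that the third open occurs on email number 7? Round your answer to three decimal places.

0.044

Y = trial on which the third success occurs; negative binomial, r=3, p=0.19.
P(Y=7) = C(6,2) · p^3 · (1−p)^4
= 15 · 0.006859 · 0.43047 = 0.04429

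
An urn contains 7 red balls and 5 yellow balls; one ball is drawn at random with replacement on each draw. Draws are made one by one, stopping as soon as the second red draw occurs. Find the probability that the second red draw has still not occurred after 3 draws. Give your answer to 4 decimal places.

Needing more than 3 draws ⇔ fewer than 2 successes in the first 3. With X ~ Binomial(3, 0.583333), P(Y > 3) = P(X ≤ 1).
  k=0: C(3,0)·0.583333^0·0.416667^3 = 0.072338
  k=1: C(3,1)·0.583333^1·0.416667^2 = 0.303819
P(X ≤ 1) = 0.376157

0.3762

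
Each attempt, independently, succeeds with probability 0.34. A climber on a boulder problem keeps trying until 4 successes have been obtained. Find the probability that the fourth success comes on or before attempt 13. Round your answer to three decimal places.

Finishing within 13 attempts ⇔ at least 4 successes in the first 13. With X ~ Binomial(13, 0.34), P(Y ≤ 13) = 1 − P(X ≤ 3).
  k=0: C(13,0)·0.34^0·0.66^13 = 0.00451
  k=1: C(13,1)·0.34^1·0.66^12 = 0.03020
  k=2: C(13,2)·0.34^2·0.66^11 = 0.09333
  k=3: C(13,3)·0.34^3·0.66^10 = 0.17630
1 − 0.30433 = 0.69567

0.696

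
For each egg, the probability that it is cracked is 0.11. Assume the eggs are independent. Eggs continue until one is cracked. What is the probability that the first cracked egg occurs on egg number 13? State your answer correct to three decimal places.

Geometric (trials to first success), p = 0.11.
P(Y = 13) = (1−p)^12 · p = 0.24699 · 0.11 = 0.02717

0.027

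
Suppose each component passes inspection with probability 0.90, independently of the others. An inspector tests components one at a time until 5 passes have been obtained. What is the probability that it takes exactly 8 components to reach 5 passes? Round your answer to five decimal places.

0.02067

Y = trial on which the fifth success occurs; negative binomial, r=5, p=0.90.
P(Y=8) = C(7,4) · p^5 · (1−p)^3
= 35 · 0.59049 · 0.001 = 0.0206671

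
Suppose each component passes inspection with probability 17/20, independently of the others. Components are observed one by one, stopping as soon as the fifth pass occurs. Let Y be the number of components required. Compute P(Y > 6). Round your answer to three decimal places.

Needing more than 6 components ⇔ fewer than 5 successes in the first 6. With X ~ Binomial(6, 0.85), P(Y > 6) = P(X ≤ 4).
  k=0: C(6,0)·0.85^0·0.15^6 = 0.00001
  k=1: C(6,1)·0.85^1·0.15^5 = 0.00039
  k=2: C(6,2)·0.85^2·0.15^4 = 0.00549
  k=3: C(6,3)·0.85^3·0.15^3 = 0.04145
  k=4: C(6,4)·0.85^4·0.15^2 = 0.17618
P(X ≤ 4) = 0.22352

0.224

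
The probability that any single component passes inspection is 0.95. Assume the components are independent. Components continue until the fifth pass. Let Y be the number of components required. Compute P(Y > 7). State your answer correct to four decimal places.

Needing more than 7 components ⇔ fewer than 5 successes in the first 7. With X ~ Binomial(7, 0.95), P(Y > 7) = P(X ≤ 4).
  k=0: C(7,0)·0.95^0·0.05^7 = 0.000000
  k=1: C(7,1)·0.95^1·0.05^6 = 0.000000
  k=2: C(7,2)·0.95^2·0.05^5 = 0.000006
  k=3: C(7,3)·0.95^3·0.05^4 = 0.000188
  k=4: C(7,4)·0.95^4·0.05^3 = 0.003563
P(X ≤ 4) = 0.003757

0.0038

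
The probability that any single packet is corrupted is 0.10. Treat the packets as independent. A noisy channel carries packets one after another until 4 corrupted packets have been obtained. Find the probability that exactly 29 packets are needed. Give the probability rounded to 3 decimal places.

0.024

Y = trial on which the fourth success occurs; negative binomial, r=4, p=0.10.
P(Y=29) = C(28,3) · p^4 · (1−p)^25
= 3276 · 0.0001 · 0.07179 = 0.02352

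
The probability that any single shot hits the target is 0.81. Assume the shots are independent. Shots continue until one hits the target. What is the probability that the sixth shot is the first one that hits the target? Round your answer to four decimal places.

0.0002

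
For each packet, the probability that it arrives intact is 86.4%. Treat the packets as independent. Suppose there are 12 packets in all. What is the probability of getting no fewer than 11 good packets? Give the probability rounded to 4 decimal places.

X ~ Binomial(12, 0.864); P(X ≥ 11) = Σ C(12,k) p^k (1−p)^(12−k) over k:
  k=11: C(12,11)·0.864^11·0.136^1 = 0.326867
  k=12: C(12,12)·0.864^12·0.136^0 = 0.173047
Total = 0.499915

0.4999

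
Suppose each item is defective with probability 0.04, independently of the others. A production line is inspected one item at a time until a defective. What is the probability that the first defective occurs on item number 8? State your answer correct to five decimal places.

Geometric (trials to first success), p = 0.04.
P(Y = 8) = (1−p)^7 · p = 0.75145 · 0.04 = 0.0300579

0.03006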